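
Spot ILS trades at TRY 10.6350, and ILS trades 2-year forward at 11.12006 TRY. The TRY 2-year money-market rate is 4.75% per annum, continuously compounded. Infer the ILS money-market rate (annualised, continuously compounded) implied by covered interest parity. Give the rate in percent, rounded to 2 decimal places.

T = 2 years.
F/S = 11.12006/10.635 = 1.0456098 = (growth of TRY) / (growth of ILS).
TRY growth factor: e^(0.0475×2) = 1.0996589.
So the ILS growth factor = 1.0516915.
Take logs: ln 1.0516915 / 2 = 0.025200, so 2.52%.

2.52%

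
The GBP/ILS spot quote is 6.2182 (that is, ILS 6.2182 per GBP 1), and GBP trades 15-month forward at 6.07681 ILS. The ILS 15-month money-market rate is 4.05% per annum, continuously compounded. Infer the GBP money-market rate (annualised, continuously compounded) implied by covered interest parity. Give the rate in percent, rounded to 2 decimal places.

5.89%

T = 15/12 years.
CIP gives F = S · g_ILS/g_GBP, so g_ILS/g_GBP = 6.07681/6.2182 = 0.9772619.
The ILS side grows by e^(0.0405×15/12) = 1.0519283.
Hence g_GBP = 1.0764037.
r = ln(1.0764037)/(15/12) = 0.058900 → 5.89%.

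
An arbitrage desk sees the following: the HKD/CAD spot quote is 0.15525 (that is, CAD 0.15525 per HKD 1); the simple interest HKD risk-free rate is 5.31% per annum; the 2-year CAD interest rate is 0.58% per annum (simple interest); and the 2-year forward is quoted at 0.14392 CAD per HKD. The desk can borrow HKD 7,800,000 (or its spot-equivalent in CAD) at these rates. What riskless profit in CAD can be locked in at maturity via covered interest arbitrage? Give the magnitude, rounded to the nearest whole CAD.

CAD 16,797

T = 2 years.
Keep in HKD, deliver into the forward: 7,800,000·1.106200·0.14392 = CAD 1,241,793.57.
Swap to CAD now, deposit: 7,800,000·0.15525·1.011600 = CAD 1,224,997.02.
The quoted forward overvalues HKD, so borrow CAD, buy HKD at spot, deposit the HKD at 5.31%, and sell the proceeds forward at 0.14392.
The gap between the two covered legs is CAD 16,797.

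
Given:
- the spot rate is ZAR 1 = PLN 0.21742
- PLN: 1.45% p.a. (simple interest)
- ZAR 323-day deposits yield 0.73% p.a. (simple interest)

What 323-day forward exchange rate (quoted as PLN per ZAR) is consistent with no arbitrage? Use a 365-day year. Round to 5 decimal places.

0.21880

T = 323/365 years.
PLN growth factor: 1 + 0.0145×323/365 = 1.0128315.
ZAR accumulates by 1 + 0.0073×323/365 = 1.006460.
So F = 0.21742 × 1.0128315 / 1.006460 = 0.2187964 (PLN/ZAR).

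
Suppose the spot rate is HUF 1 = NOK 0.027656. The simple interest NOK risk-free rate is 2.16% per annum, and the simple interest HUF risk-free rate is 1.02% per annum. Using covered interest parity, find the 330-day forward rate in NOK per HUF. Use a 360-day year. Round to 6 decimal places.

0.027942

T = 330/360 years.
NOK growth factor: 1 + 0.0216×330/360 = 1.019800.
HUF growth factor: 1 + 0.0102×330/360 = 1.009350.
CIP: F = S · (grow NOK)/(grow HUF) = 0.027656 × 1.019800/1.009350 = 0.02794233 NOK per HUF.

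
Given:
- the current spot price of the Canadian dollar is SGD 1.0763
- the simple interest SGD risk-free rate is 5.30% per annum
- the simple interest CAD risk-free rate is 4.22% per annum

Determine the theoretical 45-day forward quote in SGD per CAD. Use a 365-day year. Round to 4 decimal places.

1.0777

T = 45/365 years.
Growth of 1 SGD over T: 1 + 0.0530×45/365 = 1.0065342.
CAD accumulates by 1 + 0.0422×45/365 = 1.0052027.
Forward (SGD per CAD) = 1.0763 × 1.0065342 / 1.0052027 = 1.077726.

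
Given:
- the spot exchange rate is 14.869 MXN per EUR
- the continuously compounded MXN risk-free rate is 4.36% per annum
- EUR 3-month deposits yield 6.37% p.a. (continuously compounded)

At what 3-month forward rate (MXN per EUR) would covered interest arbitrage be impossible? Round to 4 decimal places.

T = 3/12 years.
MXN accumulates by e^(0.0436×3/12) = 1.01095962.
EUR growth factor: e^(0.0637×3/12) = 1.01605248.
So F = 14.869 × 1.01095962 / 1.01605248 = 14.794471 (MXN/EUR).

14.7945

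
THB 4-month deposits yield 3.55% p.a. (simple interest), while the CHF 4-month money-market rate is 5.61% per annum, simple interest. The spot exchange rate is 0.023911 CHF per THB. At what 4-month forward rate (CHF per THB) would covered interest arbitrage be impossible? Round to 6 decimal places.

T = 4/12 years.
CHF accumulates by 1 + 0.0561×4/12 = 1.018700.
THB accumulates by 1 + 0.0355×4/12 = 1.0118333.
Forward (CHF per THB) = 0.023911 × 1.018700 / 1.0118333 = 0.02407327.

0.024073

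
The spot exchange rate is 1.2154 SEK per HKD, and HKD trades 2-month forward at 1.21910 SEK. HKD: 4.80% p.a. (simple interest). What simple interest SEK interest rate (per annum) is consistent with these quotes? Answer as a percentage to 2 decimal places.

6.64%

T = 2/12 years.
F/S = 1.2191/1.2154 = 1.0030443 = (growth of SEK) / (growth of HKD).
The HKD side grows by 1 + 0.0480×2/12 = 1.008000.
So the SEK growth factor = 1.0110687.
(1.0110687 − 1)/T = 0.066412, i.e. 6.64%.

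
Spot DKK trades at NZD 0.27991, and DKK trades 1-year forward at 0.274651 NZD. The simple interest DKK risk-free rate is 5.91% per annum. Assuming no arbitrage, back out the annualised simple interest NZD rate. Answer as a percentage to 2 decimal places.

T = 1 year.
By CIP, F/S equals the NZD-to-DKK growth ratio: 0.274651/0.27991 = 0.9812118.
DKK growth factor: 1 + 0.0591×1 = 1.059100.
That pins the NZD growth at 1.0392014.
r = (1.0392014 − 1)/1 = 0.039201 → 3.92%.

3.92%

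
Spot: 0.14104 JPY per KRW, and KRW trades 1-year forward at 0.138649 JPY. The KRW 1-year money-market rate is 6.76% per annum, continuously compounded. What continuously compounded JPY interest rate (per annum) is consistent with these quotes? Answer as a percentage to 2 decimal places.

T = 1 year.
F/S = 0.138649/0.14104 = 0.9830474 = (growth of JPY) / (growth of KRW).
KRW growth factor: e^(0.0676×1) = 1.0699372.
That pins the JPY growth at 1.051799.
Take logs: ln 1.051799 / 1 = 0.050502, so 5.05%.

5.05%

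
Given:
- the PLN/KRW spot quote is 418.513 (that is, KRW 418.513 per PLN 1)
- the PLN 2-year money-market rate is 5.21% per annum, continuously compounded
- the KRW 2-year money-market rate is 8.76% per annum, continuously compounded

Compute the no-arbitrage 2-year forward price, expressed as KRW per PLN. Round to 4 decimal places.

449.3077

T = 2 years.
Growth of 1 KRW over T: e^(0.0876×2) = 1.19148449.
Growth of 1 PLN over T: e^(0.0521×2) = 1.109822397.
CIP: F = S · (grow KRW)/(grow PLN) = 418.513 × 1.19148449/1.109822397 = 449.307700 KRW per PLN.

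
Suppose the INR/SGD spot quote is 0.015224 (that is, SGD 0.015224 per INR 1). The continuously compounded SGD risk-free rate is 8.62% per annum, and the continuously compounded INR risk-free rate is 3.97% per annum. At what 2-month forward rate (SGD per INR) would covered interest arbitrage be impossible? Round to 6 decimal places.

0.015342

T = 2/12 years.
SGD growth factor: e^(0.0862×2/12) = 1.0144704.
INR accumulates by e^(0.0397×2/12) = 1.0066386.
CIP: F = S · (grow SGD)/(grow INR) = 0.015224 × 1.0144704/1.0066386 = 0.01534245 SGD per INR.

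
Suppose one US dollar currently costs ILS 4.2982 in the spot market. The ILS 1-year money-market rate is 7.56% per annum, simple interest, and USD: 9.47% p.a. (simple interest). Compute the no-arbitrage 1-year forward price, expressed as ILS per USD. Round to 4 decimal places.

4.2232

T = 1 year.
Growth of 1 ILS over T: 1 + 0.0756×1 = 1.075600.
USD accumulates by 1 + 0.0947×1 = 1.094700.
Forward (ILS per USD) = 4.2982 × 1.075600 / 1.094700 = 4.223206.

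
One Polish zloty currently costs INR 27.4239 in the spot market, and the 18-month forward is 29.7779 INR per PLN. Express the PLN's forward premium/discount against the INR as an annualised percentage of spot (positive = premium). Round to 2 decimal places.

T = 18/12 years.
(F − S)/S = (29.7779 − 27.4239)/27.4239 = 0.0858375.
Annualise by dividing by T: 0.0858375 / (18/12) = 0.057225 → 5.72%.

+5.72%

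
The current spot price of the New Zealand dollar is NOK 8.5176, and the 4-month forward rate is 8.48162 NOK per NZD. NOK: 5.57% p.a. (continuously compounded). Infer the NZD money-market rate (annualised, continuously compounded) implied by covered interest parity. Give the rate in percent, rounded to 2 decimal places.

T = 4/12 years.
By CIP, F/S equals the NOK-to-NZD growth ratio: 8.48162/8.5176 = 0.9957758.
NOK growth factor: e^(0.0557×4/12) = 1.0187401.
So the NZD growth factor = 1.0230617.
Take logs: ln 1.0230617 / (4/12) = 0.068399, so 6.84%.

6.84%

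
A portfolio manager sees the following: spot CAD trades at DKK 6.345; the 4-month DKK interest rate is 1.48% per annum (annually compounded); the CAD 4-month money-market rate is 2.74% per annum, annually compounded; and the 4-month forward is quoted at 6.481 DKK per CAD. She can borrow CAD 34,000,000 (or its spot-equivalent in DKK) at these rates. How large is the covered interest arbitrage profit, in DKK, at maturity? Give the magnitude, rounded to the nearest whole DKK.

DKK 5,559,400

T = 4/12 years.
Route A — deposit CAD, sell forward: 34,000,000 × 1.00905116262 × 6.481 = DKK 222,348,459.89.
Route B — convert at spot, deposit DKK: 34,000,000 × 6.345 × 1.00490919371 = DKK 216,789,060.36.
The quoted forward overvalues CAD, so borrow DKK, buy CAD at spot, deposit the CAD at 2.74%, and sell the proceeds forward at 6.481.
Arbitrage profit = |222,348,459.89 − 216,789,060.36| = DKK 5,559,400.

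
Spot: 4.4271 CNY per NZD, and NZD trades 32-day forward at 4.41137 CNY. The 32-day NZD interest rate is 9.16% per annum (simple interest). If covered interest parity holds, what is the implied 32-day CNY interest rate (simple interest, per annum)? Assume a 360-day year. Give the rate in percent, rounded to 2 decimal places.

5.13%

T = 32/360 years.
F/S = 4.41137/4.4271 = 0.9964469 = (growth of CNY) / (growth of NZD).
The NZD side grows by 1 + 0.0916×32/360 = 1.0081422.
That pins the CNY growth at 1.0045602.
r = (1.0045602 − 1)/(32/360) = 0.051302 → 5.13%.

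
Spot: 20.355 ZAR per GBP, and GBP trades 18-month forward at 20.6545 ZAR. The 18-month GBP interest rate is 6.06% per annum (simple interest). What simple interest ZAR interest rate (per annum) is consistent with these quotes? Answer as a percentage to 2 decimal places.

7.13%

T = 18/12 years.
CIP gives F = S · g_ZAR/g_GBP, so g_ZAR/g_GBP = 20.6545/20.355 = 1.0147138.
GBP growth factor: 1 + 0.0606×18/12 = 1.090900.
That pins the ZAR growth at 1.1069513.
(1.1069513 − 1)/T = 0.071301, i.e. 7.13%.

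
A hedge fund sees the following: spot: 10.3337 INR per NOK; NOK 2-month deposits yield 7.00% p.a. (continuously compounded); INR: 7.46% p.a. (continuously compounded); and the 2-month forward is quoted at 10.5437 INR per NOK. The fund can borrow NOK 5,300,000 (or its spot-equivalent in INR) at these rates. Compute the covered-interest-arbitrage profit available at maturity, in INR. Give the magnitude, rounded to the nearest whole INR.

T = 2/12 years.
Keep in NOK, deliver into the forward: 5,300,000·1.0117349877·10.5437 = INR 56,537,380.01.
Swap to INR now, deposit: 5,300,000·10.3337·1.0125109486 = INR 55,453,817.26.
The quoted forward overvalues NOK, so borrow INR, buy NOK at spot, deposit the NOK at 7.00%, and sell the proceeds forward at 10.5437.
Profit = 56,537,380.01 − 55,453,817.26 = INR 1,083,563.

INR 1,083,563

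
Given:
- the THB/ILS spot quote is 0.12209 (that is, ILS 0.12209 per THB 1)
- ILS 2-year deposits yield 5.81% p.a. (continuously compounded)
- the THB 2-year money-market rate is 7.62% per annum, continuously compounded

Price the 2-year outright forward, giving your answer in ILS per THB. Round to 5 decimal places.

T = 2 years.
ILS accumulates by e^(0.0581×2) = 1.1232205.
Growth of 1 THB over T: e^(0.0762×2) = 1.164626.
CIP: F = S · (grow ILS)/(grow THB) = 0.12209 × 1.1232205/1.164626 = 0.1177494 ILS per THB.

0.11775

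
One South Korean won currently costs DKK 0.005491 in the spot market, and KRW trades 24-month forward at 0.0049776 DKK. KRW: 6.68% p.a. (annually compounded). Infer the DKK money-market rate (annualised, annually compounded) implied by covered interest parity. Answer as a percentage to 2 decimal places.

1.57%

T = 2 years.
By CIP, F/S equals the DKK-to-KRW growth ratio: 0.0049776/0.005491 = 0.9065015.
The KRW side grows by (1 + 0.0668)^2 = 1.1380622.
Hence g_DKK = 1.0316551.
r = 1.0316551^(1/2) − 1 = 0.015704 → 1.57%.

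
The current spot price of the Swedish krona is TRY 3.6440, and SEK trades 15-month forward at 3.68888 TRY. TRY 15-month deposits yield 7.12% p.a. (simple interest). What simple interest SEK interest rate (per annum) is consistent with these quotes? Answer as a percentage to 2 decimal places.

6.06%

T = 15/12 years.
F/S = 3.68888/3.644 = 1.0123161 = (growth of TRY) / (growth of SEK).
The TRY side grows by 1 + 0.0712×15/12 = 1.089000.
Hence g_SEK = 1.0757509.
(1.0757509 − 1)/T = 0.060601, i.e. 6.06%.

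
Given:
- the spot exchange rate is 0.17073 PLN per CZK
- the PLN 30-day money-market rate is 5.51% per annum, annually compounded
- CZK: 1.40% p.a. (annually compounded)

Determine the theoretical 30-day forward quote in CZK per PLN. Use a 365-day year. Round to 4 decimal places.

T = 30/365 years.
PLN growth factor: (1 + 0.0551)^(30/365) = 1.0044181.
CZK growth factor: (1 + 0.0140)^(30/365) = 1.0011434.
CIP: F = S · (grow PLN)/(grow CZK) = 0.17073 × 1.0044181/1.0011434 = 0.1712885 PLN per CZK.
Invert for CZK per PLN: 1 / 0.1712885 = 5.8381.

5.8381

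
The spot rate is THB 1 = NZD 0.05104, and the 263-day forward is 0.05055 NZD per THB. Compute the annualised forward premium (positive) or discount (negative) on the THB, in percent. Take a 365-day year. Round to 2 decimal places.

-1.33%

T = 263/365 years.
THB trades forward at -0.96003% vs spot over the period.
Per annum: -0.0096003 / (263/365) = -0.013324 = -1.33%.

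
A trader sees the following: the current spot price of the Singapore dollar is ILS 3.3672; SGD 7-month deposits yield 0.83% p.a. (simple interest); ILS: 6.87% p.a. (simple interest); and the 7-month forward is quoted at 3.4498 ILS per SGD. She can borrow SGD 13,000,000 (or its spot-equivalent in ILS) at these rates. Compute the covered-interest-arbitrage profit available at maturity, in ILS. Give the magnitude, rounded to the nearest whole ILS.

ILS 463,291

T = 7/12 years.
Route A — deposit SGD, sell forward: 13,000,000 × 1.0048416667 × 3.4498 = ILS 45,064,536.16.
Route B — convert at spot, deposit ILS: 13,000,000 × 3.3672 × 1.040075 = ILS 45,527,827.02.
The quoted forward undervalues SGD, so borrow SGD, convert to ILS at spot, deposit the ILS at 6.87%, and buy SGD forward at 3.4498 to cover the loan.
Arbitrage profit = |45,064,536.16 − 45,527,827.02| = ILS 463,291.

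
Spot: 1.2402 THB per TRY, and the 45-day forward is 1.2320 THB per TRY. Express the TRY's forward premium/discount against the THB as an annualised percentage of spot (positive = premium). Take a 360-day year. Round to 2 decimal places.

-5.29%

T = 45/360 years.
TRY trades forward at -0.66118% vs spot over the period.
×(1/T) gives -5.29% p.a.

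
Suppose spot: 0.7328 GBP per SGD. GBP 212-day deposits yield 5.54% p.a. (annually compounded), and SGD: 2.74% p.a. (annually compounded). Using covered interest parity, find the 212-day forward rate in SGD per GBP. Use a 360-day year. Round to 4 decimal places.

1.3432

T = 212/360 years.
GBP accumulates by (1 + 0.0554)^(212/360) = 1.0322623.
Growth of 1 SGD over T: (1 + 0.0274)^(212/360) = 1.0160458.
So F = 0.7328 × 1.0322623 / 1.0160458 = 0.7444958 (GBP/SGD).
Quoted the other way: 1/0.7444958 = 1.3432 SGD per GBP.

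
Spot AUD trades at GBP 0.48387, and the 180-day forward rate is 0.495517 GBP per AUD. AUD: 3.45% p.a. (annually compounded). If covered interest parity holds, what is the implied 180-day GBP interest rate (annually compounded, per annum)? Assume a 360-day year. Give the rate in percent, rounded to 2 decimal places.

8.49%

T = 180/360 years.
By CIP, F/S equals the GBP-to-AUD growth ratio: 0.495517/0.48387 = 1.0240705.
AUD growth factor: (1 + 0.0345)^(180/360) = 1.0171037.
That pins the GBP growth at 1.0415859.
r = 1.0415859^(360/180) − 1 = 0.084901 → 8.49%.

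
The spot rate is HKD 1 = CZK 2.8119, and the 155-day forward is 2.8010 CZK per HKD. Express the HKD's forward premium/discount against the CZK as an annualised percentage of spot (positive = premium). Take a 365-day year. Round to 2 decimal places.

T = 155/365 years.
Period premium: (2.8010 − 2.8119)/2.8119 = -0.0038764.
×(1/T) gives -0.91% p.a.

-0.91%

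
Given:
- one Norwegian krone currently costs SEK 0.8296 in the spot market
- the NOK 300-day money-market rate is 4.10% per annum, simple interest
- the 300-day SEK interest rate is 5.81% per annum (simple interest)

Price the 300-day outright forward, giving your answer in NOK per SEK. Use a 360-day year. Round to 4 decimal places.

T = 300/360 years.
Growth of 1 SEK over T: 1 + 0.0581×300/360 = 1.0484167.
Growth of 1 NOK over T: 1 + 0.0410×300/360 = 1.0341667.
So F = 0.8296 × 1.0484167 / 1.0341667 = 0.8410312 (SEK/NOK).
Invert for NOK per SEK: 1 / 0.8410312 = 1.1890.

1.1890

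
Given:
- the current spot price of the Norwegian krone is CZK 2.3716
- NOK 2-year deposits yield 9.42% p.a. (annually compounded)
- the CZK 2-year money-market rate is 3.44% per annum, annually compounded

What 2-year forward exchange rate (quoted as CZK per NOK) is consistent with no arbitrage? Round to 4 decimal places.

2.1195

T = 2 years.
CZK growth factor: (1 + 0.0344)^2 = 1.0699834.
Growth of 1 NOK over T: (1 + 0.0942)^2 = 1.1972736.
So F = 2.3716 × 1.0699834 / 1.1972736 = 2.119459 (CZK/NOK).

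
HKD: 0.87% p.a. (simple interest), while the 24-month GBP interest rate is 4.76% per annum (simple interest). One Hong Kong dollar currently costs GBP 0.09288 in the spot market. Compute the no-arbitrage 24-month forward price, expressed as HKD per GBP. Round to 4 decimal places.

T = 2 years.
GBP accumulates by 1 + 0.0476×2 = 1.095200.
HKD growth factor: 1 + 0.0087×2 = 1.017400.
Forward (GBP per HKD) = 0.09288 × 1.095200 / 1.017400 = 0.099982481.
Invert for HKD per GBP: 1 / 0.099982481 = 10.0018.

10.0018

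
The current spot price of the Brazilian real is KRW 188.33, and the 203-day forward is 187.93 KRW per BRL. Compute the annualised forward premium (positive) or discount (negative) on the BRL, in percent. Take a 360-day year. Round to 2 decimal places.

-0.38%

T = 203/360 years.
BRL trades forward at -0.21239% vs spot over the period.
Per annum: -0.0021239 / (203/360) = -0.003767 = -0.38%.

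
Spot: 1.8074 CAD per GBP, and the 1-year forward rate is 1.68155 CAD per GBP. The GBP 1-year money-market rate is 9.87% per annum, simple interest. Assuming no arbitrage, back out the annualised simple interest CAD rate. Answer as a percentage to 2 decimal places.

2.22%

T = 1 year.
By CIP, F/S equals the CAD-to-GBP growth ratio: 1.68155/1.8074 = 0.9303696.
The GBP side grows by 1 + 0.0987×1 = 1.098700.
Hence g_CAD = 1.0221971.
r = (1.0221971 − 1)/1 = 0.022197 → 2.22%.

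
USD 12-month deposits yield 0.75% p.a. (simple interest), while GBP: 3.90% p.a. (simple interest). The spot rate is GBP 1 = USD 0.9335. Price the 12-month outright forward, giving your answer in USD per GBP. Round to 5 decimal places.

0.90520

T = 1 year.
USD growth factor: 1 + 0.0075×1 = 1.007500.
GBP growth factor: 1 + 0.0390×1 = 1.039000.
So F = 0.9335 × 1.007500 / 1.039000 = 0.9051985 (USD/GBP).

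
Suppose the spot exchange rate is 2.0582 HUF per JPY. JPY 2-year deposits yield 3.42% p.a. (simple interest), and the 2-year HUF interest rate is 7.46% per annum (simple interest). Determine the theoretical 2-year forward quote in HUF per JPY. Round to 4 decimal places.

T = 2 years.
HUF accumulates by 1 + 0.0746×2 = 1.149200.
Growth of 1 JPY over T: 1 + 0.0342×2 = 1.068400.
So F = 2.0582 × 1.149200 / 1.068400 = 2.213856 (HUF/JPY).

2.2139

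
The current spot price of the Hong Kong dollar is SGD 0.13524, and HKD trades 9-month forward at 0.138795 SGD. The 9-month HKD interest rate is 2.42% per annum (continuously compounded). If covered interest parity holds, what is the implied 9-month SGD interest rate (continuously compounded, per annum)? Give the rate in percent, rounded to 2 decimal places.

T = 9/12 years.
CIP gives F = S · g_SGD/g_HKD, so g_SGD/g_HKD = 0.138795/0.13524 = 1.0262866.
HKD growth factor: e^(0.0242×9/12) = 1.0183157.
That pins the SGD growth at 1.0450838.
r = ln(1.0450838)/(9/12) = 0.058796 → 5.88%.

5.88%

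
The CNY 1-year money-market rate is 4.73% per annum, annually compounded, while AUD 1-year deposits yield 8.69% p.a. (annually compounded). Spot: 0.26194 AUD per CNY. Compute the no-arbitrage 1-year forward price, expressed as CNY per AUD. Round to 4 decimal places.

T = 1 year.
AUD accumulates by (1 + 0.0869)^1 = 1.086900.
CNY growth factor: (1 + 0.0473)^1 = 1.047300.
CIP: F = S · (grow AUD)/(grow CNY) = 0.26194 × 1.086900/1.047300 = 0.2718443 AUD per CNY.
Quoted the other way: 1/0.2718443 = 3.6786 CNY per AUD.

3.6786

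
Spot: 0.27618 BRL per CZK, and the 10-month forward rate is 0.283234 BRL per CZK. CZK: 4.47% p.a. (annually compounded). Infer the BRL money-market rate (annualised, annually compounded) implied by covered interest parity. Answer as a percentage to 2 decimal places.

T = 10/12 years.
By CIP, F/S equals the BRL-to-CZK growth ratio: 0.283234/0.27618 = 1.0255413.
CZK growth factor: (1 + 0.0447)^(10/12) = 1.0371136.
So the BRL growth factor = 1.0636028.
Annualise: 1.0636028^(12/10) − 1 = 0.076801 = 7.68%.

7.68%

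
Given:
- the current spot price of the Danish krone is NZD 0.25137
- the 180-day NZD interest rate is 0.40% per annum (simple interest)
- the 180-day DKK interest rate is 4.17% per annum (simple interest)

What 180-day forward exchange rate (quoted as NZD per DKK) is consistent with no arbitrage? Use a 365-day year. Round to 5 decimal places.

0.24679

T = 180/365 years.
Growth of 1 NZD over T: 1 + 0.0040×180/365 = 1.0019726.
DKK growth factor: 1 + 0.0417×180/365 = 1.0205644.
CIP: F = S · (grow NZD)/(grow DKK) = 0.25137 × 1.0019726/1.0205644 = 0.2467907 NZD per DKK.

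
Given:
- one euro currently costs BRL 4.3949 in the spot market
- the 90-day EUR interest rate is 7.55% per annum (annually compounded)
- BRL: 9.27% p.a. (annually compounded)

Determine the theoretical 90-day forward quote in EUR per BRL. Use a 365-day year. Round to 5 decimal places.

0.22665

T = 90/365 years.
Growth of 1 BRL over T: (1 + 0.0927)^(90/365) = 1.022100.
EUR growth factor: (1 + 0.0755)^(90/365) = 1.0181092.
So F = 4.3949 × 1.022100 / 1.0181092 = 4.412127 (BRL/EUR).
Invert for EUR per BRL: 1 / 4.412127 = 0.22665.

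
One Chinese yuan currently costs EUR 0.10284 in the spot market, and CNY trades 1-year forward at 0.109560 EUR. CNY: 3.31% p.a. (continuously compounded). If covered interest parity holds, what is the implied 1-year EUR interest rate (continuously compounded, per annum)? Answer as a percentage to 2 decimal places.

T = 1 year.
F/S = 0.10956/0.10284 = 1.0653442 = (growth of EUR) / (growth of CNY).
CNY growth factor: e^(0.0331×1) = 1.0336539.
That pins the EUR growth at 1.1011972.
Take logs: ln 1.1011972 / 1 = 0.096398, so 9.64%.

9.64%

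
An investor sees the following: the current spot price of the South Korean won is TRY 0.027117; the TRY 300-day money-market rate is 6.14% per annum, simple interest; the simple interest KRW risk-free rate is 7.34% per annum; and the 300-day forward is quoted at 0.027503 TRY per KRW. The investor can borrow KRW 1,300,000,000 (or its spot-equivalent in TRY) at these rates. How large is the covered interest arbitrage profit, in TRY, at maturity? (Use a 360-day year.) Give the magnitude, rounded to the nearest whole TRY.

T = 300/360 years.
Keep in KRW, deliver into the forward: 1,300,000,000·1.0611666667·0.027503 = TRY 37,940,846.88.
Swap to TRY now, deposit: 1,300,000,000·0.027117·1.0511666667 = TRY 37,055,832.45.
The quoted forward overvalues KRW, so borrow TRY, buy KRW at spot, deposit the KRW at 7.34%, and sell the proceeds forward at 0.027503.
The gap between the two covered legs is TRY 885,014.

TRY 885,014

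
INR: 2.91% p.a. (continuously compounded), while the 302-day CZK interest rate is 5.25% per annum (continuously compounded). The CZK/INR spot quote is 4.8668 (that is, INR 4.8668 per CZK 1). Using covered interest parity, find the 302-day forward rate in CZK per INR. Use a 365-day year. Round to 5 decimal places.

T = 302/365 years.
Growth of 1 INR over T: e^(0.0291×302/365) = 1.0243695.
CZK accumulates by e^(0.0525×302/365) = 1.0443956.
CIP: F = S · (grow INR)/(grow CZK) = 4.8668 × 1.0243695/1.0443956 = 4.773480 INR per CZK.
Invert for CZK per INR: 1 / 4.773480 = 0.20949.

0.20949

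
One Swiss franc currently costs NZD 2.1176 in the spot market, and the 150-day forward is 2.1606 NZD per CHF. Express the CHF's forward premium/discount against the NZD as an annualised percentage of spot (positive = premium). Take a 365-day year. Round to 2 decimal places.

T = 150/365 years.
(F − S)/S = (2.1606 − 2.1176)/2.1176 = 0.0203060.
Per annum: 0.0203060 / (150/365) = 0.049411 = 4.94%.

+4.94%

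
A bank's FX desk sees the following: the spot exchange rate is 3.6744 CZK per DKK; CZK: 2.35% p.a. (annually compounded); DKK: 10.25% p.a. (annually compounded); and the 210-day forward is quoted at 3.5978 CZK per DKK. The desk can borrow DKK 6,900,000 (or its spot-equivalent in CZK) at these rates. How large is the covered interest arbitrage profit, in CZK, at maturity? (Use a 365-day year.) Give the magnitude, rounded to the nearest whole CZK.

CZK 563,944

T = 210/365 years.
Invest the DKK and cover forward: 6,900,000 × 1.0577479861 × 3.5978 = CZK 26,258,403.36.
Convert at spot and invest in CZK: 6,900,000 × 3.6744 × 1.0134538264 = CZK 25,694,459.70.
The quoted forward overvalues DKK, so borrow CZK, buy DKK at spot, deposit the DKK at 10.25%, and sell the proceeds forward at 3.5978.
The gap between the two covered legs is CZK 563,944.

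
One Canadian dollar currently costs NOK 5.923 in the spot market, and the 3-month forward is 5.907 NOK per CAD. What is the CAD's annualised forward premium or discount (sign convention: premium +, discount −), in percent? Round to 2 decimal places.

-1.08%

T = 3/12 years.
CAD trades forward at -0.27013% vs spot over the period.
Per annum: -0.0027013 / (3/12) = -0.010805 = -1.08%.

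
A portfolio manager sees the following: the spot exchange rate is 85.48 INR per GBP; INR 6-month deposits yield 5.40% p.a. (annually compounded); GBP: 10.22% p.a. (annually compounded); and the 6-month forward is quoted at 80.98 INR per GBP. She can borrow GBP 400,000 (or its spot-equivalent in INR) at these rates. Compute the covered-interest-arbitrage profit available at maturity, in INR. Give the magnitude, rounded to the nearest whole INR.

T = 6/12 years.
Route A — deposit GBP, sell forward: 400,000 × 1.0498571331 × 80.98 = INR 34,006,972.26.
Route B — convert at spot, deposit INR: 400,000 × 85.48 × 1.0266450214 = INR 35,103,046.57.
The quoted forward undervalues GBP, so borrow GBP, convert to INR at spot, deposit the INR at 5.40%, and buy GBP forward at 80.98 to cover the loan.
Profit = 35,103,046.57 − 34,006,972.26 = INR 1,096,074.

INR 1,096,074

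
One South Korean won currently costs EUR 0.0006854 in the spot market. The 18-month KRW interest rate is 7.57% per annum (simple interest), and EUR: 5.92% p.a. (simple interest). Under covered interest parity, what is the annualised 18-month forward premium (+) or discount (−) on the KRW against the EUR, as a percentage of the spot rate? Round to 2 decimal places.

T = 18/12 years.
No-arbitrage forward: 0.0006854 × 1.088800 / 1.113550 = 0.0006701662 EUR/KRW.
(F − S)/S ÷ T = (0.0006701662 − 0.0006854)/0.0006854/(18/12) = -0.014817 → -1.48%.

-1.48%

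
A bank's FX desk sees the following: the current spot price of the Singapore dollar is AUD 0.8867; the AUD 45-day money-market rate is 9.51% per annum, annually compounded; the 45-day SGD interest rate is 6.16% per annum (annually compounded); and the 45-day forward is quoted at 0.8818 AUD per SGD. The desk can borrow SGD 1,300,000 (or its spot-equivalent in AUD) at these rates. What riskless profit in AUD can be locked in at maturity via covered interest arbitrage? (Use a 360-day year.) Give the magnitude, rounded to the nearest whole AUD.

T = 45/360 years.
Invest the SGD and cover forward: 1,300,000 × 1.007500137 × 0.8818 = AUD 1,154,937.71.
Convert at spot and invest in AUD: 1,300,000 × 0.8867 × 1.011420431 = AUD 1,165,874.45.
The quoted forward undervalues SGD, so borrow SGD, convert to AUD at spot, deposit the AUD at 9.51%, and buy SGD forward at 0.8818 to cover the loan.
Arbitrage profit = |1,154,937.71 − 1,165,874.45| = AUD 10,937.

AUD 10,937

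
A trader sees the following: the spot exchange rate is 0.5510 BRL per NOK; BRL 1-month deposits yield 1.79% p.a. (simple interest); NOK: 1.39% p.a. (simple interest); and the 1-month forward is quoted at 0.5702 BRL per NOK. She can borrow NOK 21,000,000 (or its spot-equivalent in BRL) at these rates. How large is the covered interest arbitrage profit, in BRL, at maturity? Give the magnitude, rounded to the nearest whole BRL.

BRL 399,810

T = 1/12 years.
Keep in NOK, deliver into the forward: 21,000,000·1.0011583333·0.5702 = BRL 11,988,070.11.
Swap to BRL now, deposit: 21,000,000·0.5510·1.0014916667 = BRL 11,588,260.08.
The quoted forward overvalues NOK, so borrow BRL, buy NOK at spot, deposit the NOK at 1.39%, and sell the proceeds forward at 0.5702.
The gap between the two covered legs is BRL 399,810.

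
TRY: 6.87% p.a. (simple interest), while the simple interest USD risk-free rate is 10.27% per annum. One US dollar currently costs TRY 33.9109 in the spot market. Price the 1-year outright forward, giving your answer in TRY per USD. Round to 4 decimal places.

32.8653

T = 1 year.
TRY growth factor: 1 + 0.0687×1 = 1.068700.
Growth of 1 USD over T: 1 + 0.1027×1 = 1.102700.
CIP: F = S · (grow TRY)/(grow USD) = 33.9109 × 1.068700/1.102700 = 32.865311 TRY per USD.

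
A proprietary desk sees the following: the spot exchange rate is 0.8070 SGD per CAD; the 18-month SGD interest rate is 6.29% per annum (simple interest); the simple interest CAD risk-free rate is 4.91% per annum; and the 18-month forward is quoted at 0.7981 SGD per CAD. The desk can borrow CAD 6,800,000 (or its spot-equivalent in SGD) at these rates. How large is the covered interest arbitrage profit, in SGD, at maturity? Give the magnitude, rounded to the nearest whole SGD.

T = 18/12 years.
Route A — deposit CAD, sell forward: 6,800,000 × 1.073650 × 0.7981 = SGD 5,826,784.44.
Route B — convert at spot, deposit SGD: 6,800,000 × 0.8070 × 1.094350 = SGD 6,005,355.06.
The quoted forward undervalues CAD, so borrow CAD, convert to SGD at spot, deposit the SGD at 6.29%, and buy CAD forward at 0.7981 to cover the loan.
The gap between the two covered legs is SGD 178,571.

SGD 178,571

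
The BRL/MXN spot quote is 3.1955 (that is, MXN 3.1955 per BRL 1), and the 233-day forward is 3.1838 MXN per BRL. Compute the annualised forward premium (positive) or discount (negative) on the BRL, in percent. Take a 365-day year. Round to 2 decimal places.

T = 233/365 years.
(F − S)/S = (3.1838 − 3.1955)/3.1955 = -0.0036614.
Annualise by dividing by T: -0.0036614 / (233/365) = -0.005736 → -0.57%.

-0.57%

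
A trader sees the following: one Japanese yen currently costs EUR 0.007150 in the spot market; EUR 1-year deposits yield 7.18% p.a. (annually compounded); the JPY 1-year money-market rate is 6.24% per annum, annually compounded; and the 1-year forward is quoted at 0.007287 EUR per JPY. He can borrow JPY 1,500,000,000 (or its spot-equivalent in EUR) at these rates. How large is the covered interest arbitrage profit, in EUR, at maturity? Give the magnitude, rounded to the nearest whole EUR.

EUR 117,508

T = 1 year.
Keep in JPY, deliver into the forward: 1,500,000,000·1.062400·0.007287 = EUR 11,612,563.20.
Swap to EUR now, deposit: 1,500,000,000·0.007150·1.071800 = EUR 11,495,055.00.
The quoted forward overvalues JPY, so borrow EUR, buy JPY at spot, deposit the JPY at 6.24%, and sell the proceeds forward at 0.007287.
Arbitrage profit = |11,612,563.20 − 11,495,055.00| = EUR 117,508.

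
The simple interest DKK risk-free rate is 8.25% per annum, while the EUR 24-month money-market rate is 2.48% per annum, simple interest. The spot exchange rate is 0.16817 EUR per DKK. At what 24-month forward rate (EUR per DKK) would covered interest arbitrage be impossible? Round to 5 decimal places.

0.15151

T = 2 years.
Growth of 1 EUR over T: 1 + 0.0248×2 = 1.049600.
DKK accumulates by 1 + 0.0825×2 = 1.165000.
So F = 0.16817 × 1.049600 / 1.165000 = 0.1515118 (EUR/DKK).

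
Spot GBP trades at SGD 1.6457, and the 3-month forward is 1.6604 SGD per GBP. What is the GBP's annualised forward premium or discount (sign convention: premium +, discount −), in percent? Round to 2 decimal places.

+3.57%

T = 3/12 years.
GBP trades forward at +0.89324% vs spot over the period.
Annualise by dividing by T: 0.0089324 / (3/12) = 0.035730 → 3.57%.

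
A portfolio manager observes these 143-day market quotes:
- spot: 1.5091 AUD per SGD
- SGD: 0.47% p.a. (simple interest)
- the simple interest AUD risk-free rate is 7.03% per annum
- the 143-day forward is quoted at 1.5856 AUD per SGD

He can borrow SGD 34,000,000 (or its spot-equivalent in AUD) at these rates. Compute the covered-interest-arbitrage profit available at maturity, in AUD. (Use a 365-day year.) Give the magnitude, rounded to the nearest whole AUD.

T = 143/365 years.
Route A — deposit SGD, sell forward: 34,000,000 × 1.0018413699 × 1.5856 = AUD 54,009,668.99.
Route B — convert at spot, deposit AUD: 34,000,000 × 1.5091 × 1.0275421918 = AUD 52,722,573.34.
The quoted forward overvalues SGD, so borrow AUD, buy SGD at spot, deposit the SGD at 0.47%, and sell the proceeds forward at 1.5856.
Arbitrage profit = |54,009,668.99 − 52,722,573.34| = AUD 1,287,096.

AUD 1,287,096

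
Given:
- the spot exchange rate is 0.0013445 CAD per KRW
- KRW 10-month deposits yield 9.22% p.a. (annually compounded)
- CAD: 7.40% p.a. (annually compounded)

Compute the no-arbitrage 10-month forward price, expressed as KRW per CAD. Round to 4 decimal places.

T = 10/12 years.
CAD growth factor: (1 + 0.0740)^(10/12) = 1.061296913.
KRW accumulates by (1 + 0.0922)^(10/12) = 1.076263165.
Forward (CAD per KRW) = 0.0013445 × 1.061296913 / 1.076263165 = 0.00132580371.
Invert for KRW per CAD: 1 / 0.00132580371 = 754.2595.

754.2595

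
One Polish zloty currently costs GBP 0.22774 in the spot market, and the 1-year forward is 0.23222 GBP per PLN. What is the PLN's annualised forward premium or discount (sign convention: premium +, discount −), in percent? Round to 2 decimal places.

+1.97%

T = 1 year.
PLN trades forward at +1.96716% vs spot over the period.
Annualise by dividing by T: 0.0196716 / 1 = 0.019672 → 1.97%.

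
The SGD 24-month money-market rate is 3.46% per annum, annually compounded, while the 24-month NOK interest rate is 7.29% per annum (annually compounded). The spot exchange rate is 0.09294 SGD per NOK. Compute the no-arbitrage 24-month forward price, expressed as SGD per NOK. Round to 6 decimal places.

0.086423

T = 2 years.
SGD accumulates by (1 + 0.0346)^2 = 1.0703972.
NOK growth factor: (1 + 0.0729)^2 = 1.1511144.
CIP: F = S · (grow SGD)/(grow NOK) = 0.09294 × 1.0703972/1.1511144 = 0.08642296 SGD per NOK.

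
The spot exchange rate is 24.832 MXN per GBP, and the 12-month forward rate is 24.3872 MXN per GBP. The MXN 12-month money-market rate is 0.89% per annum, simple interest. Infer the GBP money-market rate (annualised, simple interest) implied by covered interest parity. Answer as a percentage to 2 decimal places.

2.73%

T = 1 year.
F/S = 24.3872/24.832 = 0.9820876 = (growth of MXN) / (growth of GBP).
The MXN side grows by 1 + 0.0089×1 = 1.008900.
So the GBP growth factor = 1.0273014.
r = (1.0273014 − 1)/1 = 0.027301 → 2.73%.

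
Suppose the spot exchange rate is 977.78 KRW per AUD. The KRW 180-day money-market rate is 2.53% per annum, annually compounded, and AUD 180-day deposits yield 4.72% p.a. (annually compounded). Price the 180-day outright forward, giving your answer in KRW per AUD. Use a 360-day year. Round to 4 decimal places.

T = 180/360 years.
Growth of 1 KRW over T: (1 + 0.0253)^(180/360) = 1.012570985.
Growth of 1 AUD over T: (1 + 0.0472)^(180/360) = 1.023327904.
CIP: F = S · (grow KRW)/(grow AUD) = 977.78 × 1.012570985/1.023327904 = 967.501867 KRW per AUD.

967.5019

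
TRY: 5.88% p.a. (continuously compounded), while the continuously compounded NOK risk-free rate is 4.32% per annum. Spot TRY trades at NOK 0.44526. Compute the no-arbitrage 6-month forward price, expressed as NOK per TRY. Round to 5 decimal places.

T = 6/12 years.
NOK growth factor: e^(0.0432×6/12) = 1.021835.
TRY growth factor: e^(0.0588×6/12) = 1.0298364.
Forward (NOK per TRY) = 0.44526 × 1.021835 / 1.0298364 = 0.4418005.

0.44180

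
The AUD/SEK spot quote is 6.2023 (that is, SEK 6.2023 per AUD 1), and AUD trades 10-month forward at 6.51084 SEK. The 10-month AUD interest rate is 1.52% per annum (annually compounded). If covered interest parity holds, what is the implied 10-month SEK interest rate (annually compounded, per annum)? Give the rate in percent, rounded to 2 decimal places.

7.61%

T = 10/12 years.
CIP gives F = S · g_SEK/g_AUD, so g_SEK/g_AUD = 6.51084/6.2023 = 1.0497461.
AUD growth factor: (1 + 0.0152)^(10/12) = 1.0126507.
That pins the SEK growth at 1.0630261.
Annualise: 1.0630261^(12/10) − 1 = 0.076100 = 7.61%.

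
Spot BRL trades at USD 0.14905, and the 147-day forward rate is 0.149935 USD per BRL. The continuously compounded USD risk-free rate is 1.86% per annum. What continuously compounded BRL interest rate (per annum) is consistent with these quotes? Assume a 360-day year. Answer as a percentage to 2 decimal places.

T = 147/360 years.
By CIP, F/S equals the USD-to-BRL growth ratio: 0.149935/0.14905 = 1.0059376.
The USD side grows by e^(0.0186×147/360) = 1.0076239.
Hence g_BRL = 1.0016763.
r = ln(1.0016763)/(147/360) = 0.004102 → 0.41%.

0.41%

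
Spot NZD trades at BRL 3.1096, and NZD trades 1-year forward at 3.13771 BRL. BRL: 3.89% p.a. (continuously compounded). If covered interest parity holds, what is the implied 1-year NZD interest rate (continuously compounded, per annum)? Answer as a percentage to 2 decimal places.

2.99%

T = 1 year.
F/S = 3.13771/3.1096 = 1.0090397 = (growth of BRL) / (growth of NZD).
BRL growth factor: e^(0.0389×1) = 1.0396665.
So the NZD growth factor = 1.0303524.
Take logs: ln 1.0303524 / 1 = 0.029901, so 2.99%.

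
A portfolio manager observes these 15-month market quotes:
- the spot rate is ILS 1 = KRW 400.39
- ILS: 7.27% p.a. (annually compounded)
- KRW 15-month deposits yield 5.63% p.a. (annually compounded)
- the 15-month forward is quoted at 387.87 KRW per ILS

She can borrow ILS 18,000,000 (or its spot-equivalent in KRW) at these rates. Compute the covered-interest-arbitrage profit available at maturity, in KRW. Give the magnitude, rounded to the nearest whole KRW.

T = 15/12 years.
Route A — deposit ILS, sell forward: 18,000,000 × 1.091686276296 × 387.87 = KRW 7,621,782,407.76.
Route B — convert at spot, deposit KRW: 18,000,000 × 400.39 × 1.070863459785 = KRW 7,717,734,371.94.
The quoted forward undervalues ILS, so borrow ILS, convert to KRW at spot, deposit the KRW at 5.63%, and buy ILS forward at 387.87 to cover the loan.
The gap between the two covered legs is KRW 95,951,964.

KRW 95,951,964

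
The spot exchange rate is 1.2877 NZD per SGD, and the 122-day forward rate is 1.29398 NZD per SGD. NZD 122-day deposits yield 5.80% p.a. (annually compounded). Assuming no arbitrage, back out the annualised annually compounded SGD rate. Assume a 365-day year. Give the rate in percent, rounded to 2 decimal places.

4.27%

T = 122/365 years.
F/S = 1.29398/1.2877 = 1.0048769 = (growth of NZD) / (growth of SGD).
NZD growth factor: (1 + 0.0580)^(122/365) = 1.0190236.
So the SGD growth factor = 1.014078.
Annualise: 1.014078^(365/122) − 1 = 0.042712 = 4.27%.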